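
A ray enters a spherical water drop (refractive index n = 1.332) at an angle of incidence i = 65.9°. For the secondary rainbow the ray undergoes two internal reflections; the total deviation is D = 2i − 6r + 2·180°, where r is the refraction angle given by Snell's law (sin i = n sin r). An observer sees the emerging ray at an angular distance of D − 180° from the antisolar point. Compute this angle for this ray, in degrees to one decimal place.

sin r = sin 65.9° / 1.332 = 0.9128/1.332 = 0.6853; r = 43.26°.
D = 2·65.9° − 6·43.26° + 2·180° = 131.80° − 259.56° + 360° = 232.24°.
Angle from antisolar point = D − 180° = 52.24°.

52.2°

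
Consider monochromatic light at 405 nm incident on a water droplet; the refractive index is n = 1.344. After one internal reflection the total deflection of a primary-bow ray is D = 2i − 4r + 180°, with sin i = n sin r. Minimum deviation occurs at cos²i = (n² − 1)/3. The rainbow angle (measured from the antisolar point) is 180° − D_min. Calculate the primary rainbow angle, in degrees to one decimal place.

40.5°

cos²i = (1.80634 − 1)/3 = 0.26878; i = arccos(0.51844) = 58.772°.
sin r = sin 58.772°/1.344 = 0.63625; r = 39.512°.
D_min = 2·58.772° − 4·39.512° + 180° = 139.495°.
Rainbow angle = 180° − D_min = 40.505°.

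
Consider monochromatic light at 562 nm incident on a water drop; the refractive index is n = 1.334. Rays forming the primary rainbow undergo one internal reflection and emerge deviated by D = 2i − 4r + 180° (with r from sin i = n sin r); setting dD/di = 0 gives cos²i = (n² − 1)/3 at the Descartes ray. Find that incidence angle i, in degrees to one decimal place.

cos²i = (1.334² − 1)/3 = (1.77956 − 1)/3 = 0.25985.
cos i = 0.50976, so i = 59.352°.

59.4°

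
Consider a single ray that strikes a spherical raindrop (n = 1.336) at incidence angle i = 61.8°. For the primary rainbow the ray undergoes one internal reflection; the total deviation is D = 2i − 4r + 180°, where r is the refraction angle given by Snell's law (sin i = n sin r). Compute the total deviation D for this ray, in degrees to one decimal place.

138.5°

sin r = sin 61.8° / 1.336 = 0.8813/1.336 = 0.6597; r = 41.27°.
D = 2·61.8° − 4·41.27° + 180° = 123.60° − 165.10° + 180° = 138.50°.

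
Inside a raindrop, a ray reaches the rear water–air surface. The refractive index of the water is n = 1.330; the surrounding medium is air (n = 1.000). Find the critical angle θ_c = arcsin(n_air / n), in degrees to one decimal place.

sin θ_c = n_air / n = 1.000 / 1.330 = 0.7519.
θ_c = arcsin(0.7519) = 48.75°.

48.8°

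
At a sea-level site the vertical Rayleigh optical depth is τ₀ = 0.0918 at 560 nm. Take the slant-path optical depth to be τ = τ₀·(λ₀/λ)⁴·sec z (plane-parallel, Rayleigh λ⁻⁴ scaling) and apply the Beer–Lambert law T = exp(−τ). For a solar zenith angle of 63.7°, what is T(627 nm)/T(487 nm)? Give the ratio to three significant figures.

Airmass: sec 63.7° = 2.2570.
τ(627 nm) = 0.0918 × (560/627)⁴ × 2.2570 = 0.0918 × 0.6363 × 2.2570 = 0.1318.
τ(487 nm) = 0.0918 × (560/487)⁴ × 2.2570 = 0.0918 × 1.7484 × 2.2570 = 0.3622.
T(627)/T(487) = exp(τ_B − τ_A) = exp(0.2304) = 1.2591.

1.26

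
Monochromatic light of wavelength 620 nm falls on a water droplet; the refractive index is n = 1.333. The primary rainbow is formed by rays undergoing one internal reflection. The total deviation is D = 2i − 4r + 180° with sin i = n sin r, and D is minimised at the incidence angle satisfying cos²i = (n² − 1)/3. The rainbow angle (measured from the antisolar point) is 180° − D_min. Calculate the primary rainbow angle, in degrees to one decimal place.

42.1°

cos²i = (1.77689 − 1)/3 = 0.25896; i = arccos(0.50888) = 59.410°.
sin r = sin 59.410°/1.333 = 0.64579; r = 40.225°.
D_min = 2·59.410° − 4·40.225° + 180° = 137.922°.
Rainbow angle = 180° − D_min = 42.078°.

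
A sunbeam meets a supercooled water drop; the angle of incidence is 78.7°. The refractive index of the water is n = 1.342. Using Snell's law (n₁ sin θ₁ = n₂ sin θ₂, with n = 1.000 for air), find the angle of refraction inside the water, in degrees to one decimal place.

Snell: sin θ_r = sin θ_i / n = sin 78.7° / 1.342 = 0.9806 / 1.342 = 0.7307.
θ_r = arcsin(0.7307) = 46.95°.

46.9°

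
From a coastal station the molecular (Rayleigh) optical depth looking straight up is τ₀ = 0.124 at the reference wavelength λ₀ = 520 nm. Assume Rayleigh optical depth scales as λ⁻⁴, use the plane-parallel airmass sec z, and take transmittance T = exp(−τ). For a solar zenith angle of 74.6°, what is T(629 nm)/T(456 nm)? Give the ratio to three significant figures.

1.77

Airmass: sec 74.6° = 3.7657.
τ(629 nm) = 0.124 × (520/629)⁴ × 3.7657 = 0.124 × 0.4671 × 3.7657 = 0.2181.
τ(456 nm) = 0.124 × (520/456)⁴ × 3.7657 = 0.124 × 1.6910 × 3.7657 = 0.7896.
T(629)/T(456) = exp(τ_B − τ_A) = exp(0.5715) = 1.7709.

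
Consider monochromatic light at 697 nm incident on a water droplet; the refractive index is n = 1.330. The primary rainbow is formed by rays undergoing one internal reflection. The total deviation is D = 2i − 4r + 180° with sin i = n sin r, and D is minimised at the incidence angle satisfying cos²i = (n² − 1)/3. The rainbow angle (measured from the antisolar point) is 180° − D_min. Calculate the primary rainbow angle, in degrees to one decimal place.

42.5°

cos²i = (1.76890 − 1)/3 = 0.25630; i = arccos(0.50626) = 59.585°.
sin r = sin 59.585°/1.330 = 0.64841; r = 40.422°.
D_min = 2·59.585° − 4·40.422° + 180° = 137.484°.
Rainbow angle = 180° − D_min = 42.516°.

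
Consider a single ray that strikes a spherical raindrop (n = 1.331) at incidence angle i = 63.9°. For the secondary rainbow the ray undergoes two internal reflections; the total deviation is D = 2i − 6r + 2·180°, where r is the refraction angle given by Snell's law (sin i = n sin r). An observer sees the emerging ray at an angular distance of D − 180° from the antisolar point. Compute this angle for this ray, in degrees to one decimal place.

53.2°

sin r = sin 63.9° / 1.331 = 0.8980/1.331 = 0.6747; r = 42.43°.
D = 2·63.9° − 6·42.43° + 2·180° = 127.80° − 254.59° + 360° = 233.21°.
Angle from antisolar point = D − 180° = 53.21°.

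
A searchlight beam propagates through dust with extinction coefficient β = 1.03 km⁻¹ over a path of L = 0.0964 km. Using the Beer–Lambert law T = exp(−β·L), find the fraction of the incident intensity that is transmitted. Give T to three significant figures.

τ = β·L = 1.03 × 0.0964 = 0.0993.
T = exp(−0.0993) = 0.9055.

0.905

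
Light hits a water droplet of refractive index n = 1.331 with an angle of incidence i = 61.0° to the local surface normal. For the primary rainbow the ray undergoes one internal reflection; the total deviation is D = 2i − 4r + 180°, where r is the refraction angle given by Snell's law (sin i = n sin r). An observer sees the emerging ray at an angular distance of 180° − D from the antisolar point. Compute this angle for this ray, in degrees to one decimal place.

sin r = sin 61.0° / 1.331 = 0.8746/1.331 = 0.6571; r = 41.08°.
D = 2·61.0° − 4·41.08° + 180° = 122.00° − 164.32° + 180° = 137.68°.
Angle from antisolar point = 180° − D = 42.32°.

42.3°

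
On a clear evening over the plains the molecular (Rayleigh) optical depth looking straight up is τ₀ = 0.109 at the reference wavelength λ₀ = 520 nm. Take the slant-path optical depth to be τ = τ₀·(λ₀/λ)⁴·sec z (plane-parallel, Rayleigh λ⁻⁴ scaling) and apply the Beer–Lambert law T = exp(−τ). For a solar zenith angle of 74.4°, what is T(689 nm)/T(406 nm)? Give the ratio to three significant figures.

Airmass: sec 74.4° = 3.7186.
τ(689 nm) = 0.109 × (520/689)⁴ × 3.7186 = 0.109 × 0.3244 × 3.7186 = 0.1315.
τ(406 nm) = 0.109 × (520/406)⁴ × 3.7186 = 0.109 × 2.6910 × 3.7186 = 1.0907.
T(689)/T(406) = exp(τ_B − τ_A) = exp(0.9592) = 2.6096.

2.61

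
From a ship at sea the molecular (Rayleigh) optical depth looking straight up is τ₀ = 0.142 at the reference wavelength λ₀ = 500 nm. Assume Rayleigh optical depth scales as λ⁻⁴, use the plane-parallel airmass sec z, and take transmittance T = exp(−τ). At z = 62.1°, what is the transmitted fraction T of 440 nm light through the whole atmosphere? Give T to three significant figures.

sec 62.1° = 2.1371.
τ = 0.142 × (500/440)⁴ × 2.1371 = 0.142 × 1.6675 × 2.1371 = 0.5060.
T = exp(−0.5060) = 0.6029.

0.603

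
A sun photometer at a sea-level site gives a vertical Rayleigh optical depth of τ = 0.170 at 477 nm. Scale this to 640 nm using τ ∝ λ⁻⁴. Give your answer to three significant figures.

τ(640 nm) = τ(477 nm) × (477/640)⁴ = 0.170 × (0.7453)⁴ = 0.170 × 0.3086 = 0.0525.

0.0525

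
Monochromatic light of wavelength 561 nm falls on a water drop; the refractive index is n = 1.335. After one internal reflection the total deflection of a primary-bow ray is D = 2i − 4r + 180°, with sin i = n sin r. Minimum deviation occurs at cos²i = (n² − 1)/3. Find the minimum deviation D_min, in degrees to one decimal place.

138.2°

cos²i = (1.78222 − 1)/3 = 0.26074; i = arccos(0.51063) = 59.294°.
sin r = sin 59.294°/1.335 = 0.64405; r = 40.094°.
D_min = 2·59.294° − 4·40.094° + 180° = 138.212°.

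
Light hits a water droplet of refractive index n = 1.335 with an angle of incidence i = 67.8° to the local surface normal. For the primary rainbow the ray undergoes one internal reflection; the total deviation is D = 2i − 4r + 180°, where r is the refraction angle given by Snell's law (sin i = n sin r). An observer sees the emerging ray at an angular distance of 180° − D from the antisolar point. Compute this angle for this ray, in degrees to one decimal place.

sin r = sin 67.8° / 1.335 = 0.9259/1.335 = 0.6935; r = 43.91°.
D = 2·67.8° − 4·43.91° + 180° = 135.60° − 175.64° + 180° = 139.96°.
Angle from antisolar point = 180° − D = 40.04°.

40.0°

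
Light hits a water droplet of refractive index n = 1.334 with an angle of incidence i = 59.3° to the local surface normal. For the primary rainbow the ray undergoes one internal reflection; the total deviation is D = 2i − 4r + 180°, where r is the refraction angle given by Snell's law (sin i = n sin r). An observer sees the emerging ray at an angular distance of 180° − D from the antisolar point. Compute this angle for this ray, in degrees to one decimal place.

sin r = sin 59.3° / 1.334 = 0.8599/1.334 = 0.6446; r = 40.13°.
D = 2·59.3° − 4·40.13° + 180° = 118.60° − 160.53° + 180° = 138.07°.
Angle from antisolar point = 180° − D = 41.93°.

41.9°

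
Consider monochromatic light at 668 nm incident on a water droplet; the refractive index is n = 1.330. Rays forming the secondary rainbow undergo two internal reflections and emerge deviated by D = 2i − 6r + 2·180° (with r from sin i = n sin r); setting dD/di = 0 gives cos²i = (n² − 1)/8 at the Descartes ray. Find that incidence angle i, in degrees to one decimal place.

71.9°

cos²i = (1.330² − 1)/8 = (1.76890 − 1)/8 = 0.09611.
cos i = 0.31002, so i = 71.940°.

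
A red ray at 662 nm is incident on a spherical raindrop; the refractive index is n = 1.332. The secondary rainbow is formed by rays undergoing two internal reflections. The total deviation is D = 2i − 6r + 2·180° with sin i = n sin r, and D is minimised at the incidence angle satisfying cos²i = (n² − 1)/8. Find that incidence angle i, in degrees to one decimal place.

cos²i = (1.332² − 1)/8 = (1.77422 − 1)/8 = 0.09678.
cos i = 0.31109, so i = 71.875°.

71.9°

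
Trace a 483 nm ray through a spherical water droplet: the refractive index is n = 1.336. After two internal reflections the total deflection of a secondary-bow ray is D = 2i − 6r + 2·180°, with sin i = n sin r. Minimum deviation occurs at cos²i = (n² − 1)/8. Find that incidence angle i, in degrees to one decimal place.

71.7°

cos²i = (1.336² − 1)/8 = (1.78490 − 1)/8 = 0.09811.
cos i = 0.31323, so i = 71.746°.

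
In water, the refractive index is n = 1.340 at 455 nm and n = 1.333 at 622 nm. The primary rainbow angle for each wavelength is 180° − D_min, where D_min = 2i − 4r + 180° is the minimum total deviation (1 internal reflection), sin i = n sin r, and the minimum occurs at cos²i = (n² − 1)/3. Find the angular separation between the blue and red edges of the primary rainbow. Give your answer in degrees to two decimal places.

1.01°

At 455 nm (n = 1.340): cos²i = 0.26520 → i = 59.004°, r = 39.770°, D_min = 138.929°, rainbow angle = 41.071°.
At 622 nm (n = 1.333): cos²i = 0.25896 → i = 59.410°, r = 40.225°, D_min = 137.922°, rainbow angle = 42.078°.
Angular width = |41.071° − 42.078°| = 1.007°.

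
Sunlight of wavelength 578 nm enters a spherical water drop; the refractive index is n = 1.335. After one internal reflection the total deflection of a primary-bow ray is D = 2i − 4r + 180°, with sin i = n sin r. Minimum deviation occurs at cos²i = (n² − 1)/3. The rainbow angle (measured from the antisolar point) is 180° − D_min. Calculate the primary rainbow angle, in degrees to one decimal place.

cos²i = (1.78222 − 1)/3 = 0.26074; i = arccos(0.51063) = 59.294°.
sin r = sin 59.294°/1.335 = 0.64405; r = 40.094°.
D_min = 2·59.294° − 4·40.094° + 180° = 138.212°.
Rainbow angle = 180° − D_min = 41.788°.

41.8°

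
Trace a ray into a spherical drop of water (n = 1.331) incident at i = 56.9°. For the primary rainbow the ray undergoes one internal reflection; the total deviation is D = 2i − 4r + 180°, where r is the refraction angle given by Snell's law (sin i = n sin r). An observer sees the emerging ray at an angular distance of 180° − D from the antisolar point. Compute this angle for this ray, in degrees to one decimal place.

sin r = sin 56.9° / 1.331 = 0.8377/1.331 = 0.6294; r = 39.01°.
D = 2·56.9° − 4·39.01° + 180° = 113.80° − 156.02° + 180° = 137.78°.
Angle from antisolar point = 180° − D = 42.22°.

42.2°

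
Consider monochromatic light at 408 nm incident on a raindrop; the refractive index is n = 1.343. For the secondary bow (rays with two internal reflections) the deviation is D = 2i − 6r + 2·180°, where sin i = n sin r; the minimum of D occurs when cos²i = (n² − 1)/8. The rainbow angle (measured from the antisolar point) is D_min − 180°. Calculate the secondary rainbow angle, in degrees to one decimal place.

cos²i = (1.80365 − 1)/8 = 0.10046; i = arccos(0.31695) = 71.522°.
sin r = sin 71.522°/1.343 = 0.70621; r = 44.928°.
D_min = 2·71.522° − 6·44.928° + 360° = 233.478°.
Rainbow angle = D_min − 180° = 53.478°.

53.5°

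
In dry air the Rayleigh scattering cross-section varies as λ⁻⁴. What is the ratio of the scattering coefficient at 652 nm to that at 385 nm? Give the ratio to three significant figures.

Rayleigh scattering ∝ λ⁻⁴, so the ratio of coefficients is the inverse fourth power of the wavelength ratio.
σ(652)/σ(385) = (385/652)⁴ = (0.5905)⁴ = 0.1216.

0.122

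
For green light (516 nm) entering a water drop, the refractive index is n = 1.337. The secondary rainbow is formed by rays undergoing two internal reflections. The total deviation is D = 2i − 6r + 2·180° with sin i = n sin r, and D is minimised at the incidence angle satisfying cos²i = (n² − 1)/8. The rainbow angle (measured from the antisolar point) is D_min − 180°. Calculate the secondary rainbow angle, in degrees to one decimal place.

cos²i = (1.78757 − 1)/8 = 0.09845; i = arccos(0.31376) = 71.714°.
sin r = sin 71.714°/1.337 = 0.71017; r = 45.249°.
D_min = 2·71.714° − 6·45.249° + 360° = 231.934°.
Rainbow angle = D_min − 180° = 51.934°.

51.9°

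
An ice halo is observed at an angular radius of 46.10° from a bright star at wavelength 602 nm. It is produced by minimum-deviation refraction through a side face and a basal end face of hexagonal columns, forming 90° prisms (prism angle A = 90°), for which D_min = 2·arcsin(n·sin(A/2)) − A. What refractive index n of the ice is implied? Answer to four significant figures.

Rearranging: n = sin((D_min + A)/2) / sin(A/2).
(D_min + A)/2 = (46.10° + 90°)/2 = 68.050°.
n = sin 68.050° / sin 45° = 0.9275 / 0.7071 = 1.3117.

1.312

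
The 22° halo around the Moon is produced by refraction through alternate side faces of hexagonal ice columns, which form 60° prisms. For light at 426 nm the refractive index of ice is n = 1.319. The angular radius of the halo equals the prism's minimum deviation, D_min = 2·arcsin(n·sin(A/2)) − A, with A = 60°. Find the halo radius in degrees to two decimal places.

n·sin(A/2) = 1.319 × sin 30° = 1.319 × 0.5000 = 0.6595.
D_min = 2·arcsin(0.6595) − 60° = 2 × 41.262° − 60° = 22.524°.

22.52°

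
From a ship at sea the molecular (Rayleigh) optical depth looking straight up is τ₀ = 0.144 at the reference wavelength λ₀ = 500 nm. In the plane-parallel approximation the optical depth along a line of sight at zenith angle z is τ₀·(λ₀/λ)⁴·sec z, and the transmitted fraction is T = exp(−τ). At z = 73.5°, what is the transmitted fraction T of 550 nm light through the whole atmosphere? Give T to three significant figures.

sec 73.5° = 3.5209.
τ = 0.144 × (500/550)⁴ × 3.5209 = 0.144 × 0.6830 × 3.5209 = 0.3463.
T = exp(−0.3463) = 0.7073.

0.707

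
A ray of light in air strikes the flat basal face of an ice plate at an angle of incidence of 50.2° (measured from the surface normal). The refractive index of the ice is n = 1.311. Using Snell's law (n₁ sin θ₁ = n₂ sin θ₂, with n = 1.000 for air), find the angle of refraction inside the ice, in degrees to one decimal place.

Snell: sin θ_r = sin θ_i / n = sin 50.2° / 1.311 = 0.7683 / 1.311 = 0.5860.
θ_r = arcsin(0.5860) = 35.88°.

35.9°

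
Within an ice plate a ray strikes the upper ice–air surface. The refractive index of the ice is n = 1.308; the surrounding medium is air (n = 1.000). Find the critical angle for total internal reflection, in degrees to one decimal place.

sin θ_c = n_air / n = 1.000 / 1.308 = 0.7645.
θ_c = arcsin(0.7645) = 49.86°.

49.9°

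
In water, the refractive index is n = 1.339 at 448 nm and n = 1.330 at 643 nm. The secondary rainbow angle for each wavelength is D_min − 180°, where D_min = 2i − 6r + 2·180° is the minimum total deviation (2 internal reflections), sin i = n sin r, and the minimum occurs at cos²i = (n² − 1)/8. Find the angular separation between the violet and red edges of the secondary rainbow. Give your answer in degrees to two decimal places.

At 448 nm (n = 1.339): cos²i = 0.09912 → i = 71.650°, r = 45.141°, D_min = 232.451°, rainbow angle = 52.451°.
At 643 nm (n = 1.330): cos²i = 0.09611 → i = 71.940°, r = 45.630°, D_min = 230.101°, rainbow angle = 50.101°.
Angular width = |52.451° − 50.101°| = 2.350°.

2.35°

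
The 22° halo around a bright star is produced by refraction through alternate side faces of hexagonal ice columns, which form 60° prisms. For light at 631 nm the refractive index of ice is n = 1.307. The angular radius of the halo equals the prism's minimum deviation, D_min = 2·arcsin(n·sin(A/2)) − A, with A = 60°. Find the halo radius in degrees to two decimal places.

21.61°

n·sin(A/2) = 1.307 × sin 30° = 1.307 × 0.5000 = 0.6535.
D_min = 2·arcsin(0.6535) − 60° = 2 × 40.806° − 60° = 21.612°.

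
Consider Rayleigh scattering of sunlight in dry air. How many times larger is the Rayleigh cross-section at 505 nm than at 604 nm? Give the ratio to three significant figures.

2.05

Rayleigh scattering ∝ λ⁻⁴, so the ratio of coefficients is the inverse fourth power of the wavelength ratio.
σ(505)/σ(604) = (604/505)⁴ = (1.1960)⁴ = 2.046.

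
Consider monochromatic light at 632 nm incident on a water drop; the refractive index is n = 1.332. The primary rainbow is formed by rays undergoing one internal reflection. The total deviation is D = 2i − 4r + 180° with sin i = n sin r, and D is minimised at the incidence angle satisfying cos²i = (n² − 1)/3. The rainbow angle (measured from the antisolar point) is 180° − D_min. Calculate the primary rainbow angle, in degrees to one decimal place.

cos²i = (1.77422 − 1)/3 = 0.25807; i = arccos(0.50801) = 59.469°.
sin r = sin 59.469°/1.332 = 0.64666; r = 40.290°.
D_min = 2·59.469° − 4·40.290° + 180° = 137.776°.
Rainbow angle = 180° − D_min = 42.224°.

42.2°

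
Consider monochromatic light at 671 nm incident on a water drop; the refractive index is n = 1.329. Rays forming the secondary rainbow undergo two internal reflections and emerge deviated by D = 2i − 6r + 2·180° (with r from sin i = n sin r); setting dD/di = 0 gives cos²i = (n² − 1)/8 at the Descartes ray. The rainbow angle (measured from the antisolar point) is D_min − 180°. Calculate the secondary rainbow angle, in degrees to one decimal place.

cos²i = (1.76624 − 1)/8 = 0.09578; i = arccos(0.30948) = 71.972°.
sin r = sin 71.972°/1.329 = 0.71550; r = 45.685°.
D_min = 2·71.972° − 6·45.685° + 360° = 229.837°.
Rainbow angle = D_min − 180° = 49.837°.

49.8°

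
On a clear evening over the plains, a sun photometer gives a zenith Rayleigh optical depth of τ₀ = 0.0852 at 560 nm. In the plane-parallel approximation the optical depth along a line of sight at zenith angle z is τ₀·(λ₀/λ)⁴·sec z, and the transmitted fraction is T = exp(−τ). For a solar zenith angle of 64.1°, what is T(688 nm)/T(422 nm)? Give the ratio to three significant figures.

Airmass: sec 64.1° = 2.2894.
τ(688 nm) = 0.0852 × (560/688)⁴ × 2.2894 = 0.0852 × 0.4389 × 2.2894 = 0.0856.
τ(422 nm) = 0.0852 × (560/422)⁴ × 2.2894 = 0.0852 × 3.1010 × 2.2894 = 0.6049.
T(688)/T(422) = exp(τ_B − τ_A) = exp(0.5192) = 1.6808.

1.68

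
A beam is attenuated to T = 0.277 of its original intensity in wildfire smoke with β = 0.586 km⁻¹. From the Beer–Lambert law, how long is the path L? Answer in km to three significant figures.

2.19 km

Beer–Lambert: T = exp(−βL) ⇒ L = −ln(T)/β = −ln(0.277)/0.586 = 1.2837/0.586 = 2.191 km.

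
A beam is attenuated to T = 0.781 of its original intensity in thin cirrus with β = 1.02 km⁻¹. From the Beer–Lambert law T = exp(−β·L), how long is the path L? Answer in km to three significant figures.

0.242 km

Beer–Lambert: T = exp(−βL) ⇒ L = −ln(T)/β = −ln(0.781)/1.02 = 0.2472/1.02 = 0.2423 km.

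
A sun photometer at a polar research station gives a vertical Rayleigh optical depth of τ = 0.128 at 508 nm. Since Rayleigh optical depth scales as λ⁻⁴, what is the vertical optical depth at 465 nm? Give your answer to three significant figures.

0.182

τ(465 nm) = τ(508 nm) × (508/465)⁴ = 0.128 × (1.0925)⁴ = 0.128 × 1.4244 = 0.1823.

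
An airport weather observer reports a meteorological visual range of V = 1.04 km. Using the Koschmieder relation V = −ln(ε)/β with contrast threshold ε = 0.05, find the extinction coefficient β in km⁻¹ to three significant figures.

2.88 km⁻¹

β = −ln(0.05) / V = 2.996 / 1.04 = 2.8805 km⁻¹.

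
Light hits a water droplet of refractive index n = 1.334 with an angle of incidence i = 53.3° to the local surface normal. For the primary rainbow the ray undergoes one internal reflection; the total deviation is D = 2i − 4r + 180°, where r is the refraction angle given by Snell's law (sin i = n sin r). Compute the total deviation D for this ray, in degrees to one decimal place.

138.8°

sin r = sin 53.3° / 1.334 = 0.8018/1.334 = 0.6010; r = 36.94°.
D = 2·53.3° − 4·36.94° + 180° = 106.60° − 147.78° + 180° = 138.82°.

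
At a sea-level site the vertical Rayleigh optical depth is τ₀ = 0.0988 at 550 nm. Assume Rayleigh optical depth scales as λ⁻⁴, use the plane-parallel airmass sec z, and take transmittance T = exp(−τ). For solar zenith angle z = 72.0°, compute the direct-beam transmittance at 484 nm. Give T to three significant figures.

0.587

sec 72.0° = 3.2361.
τ = 0.0988 × (550/484)⁴ × 3.2361 = 0.0988 × 1.6675 × 3.2361 = 0.5331.
T = exp(−0.5331) = 0.5868.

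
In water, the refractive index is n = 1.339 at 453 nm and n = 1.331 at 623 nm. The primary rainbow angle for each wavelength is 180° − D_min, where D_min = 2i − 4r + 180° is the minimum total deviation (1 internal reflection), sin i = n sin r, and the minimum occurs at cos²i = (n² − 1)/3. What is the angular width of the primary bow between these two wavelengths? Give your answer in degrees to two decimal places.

1.16°

At 453 nm (n = 1.339): cos²i = 0.26431 → i = 59.062°, r = 39.834°, D_min = 138.786°, rainbow angle = 41.214°.
At 623 nm (n = 1.331): cos²i = 0.25719 → i = 59.527°, r = 40.356°, D_min = 137.630°, rainbow angle = 42.370°.
Angular width = |41.214° − 42.370°| = 1.156°.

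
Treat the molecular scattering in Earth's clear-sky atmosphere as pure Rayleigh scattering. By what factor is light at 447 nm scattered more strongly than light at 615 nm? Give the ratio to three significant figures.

3.58

Rayleigh scattering ∝ λ⁻⁴, so the ratio of coefficients is the inverse fourth power of the wavelength ratio.
σ(447)/σ(615) = (615/447)⁴ = (1.3758)⁴ = 3.583.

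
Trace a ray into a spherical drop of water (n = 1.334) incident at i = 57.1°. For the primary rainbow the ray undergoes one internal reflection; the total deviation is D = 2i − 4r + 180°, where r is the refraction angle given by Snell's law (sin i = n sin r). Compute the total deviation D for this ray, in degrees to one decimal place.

sin r = sin 57.1° / 1.334 = 0.8396/1.334 = 0.6294; r = 39.01°.
D = 2·57.1° − 4·39.01° + 180° = 114.20° − 156.02° + 180° = 138.18°.

138.2°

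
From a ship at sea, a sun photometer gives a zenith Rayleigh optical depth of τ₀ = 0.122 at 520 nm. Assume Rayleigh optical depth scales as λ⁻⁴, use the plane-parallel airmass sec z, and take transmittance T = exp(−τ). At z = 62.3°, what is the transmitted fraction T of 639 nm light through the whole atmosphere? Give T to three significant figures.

0.891

sec 62.3° = 2.1513.
τ = 0.122 × (520/639)⁴ × 2.1513 = 0.122 × 0.4385 × 2.1513 = 0.1151.
T = exp(−0.1151) = 0.8913.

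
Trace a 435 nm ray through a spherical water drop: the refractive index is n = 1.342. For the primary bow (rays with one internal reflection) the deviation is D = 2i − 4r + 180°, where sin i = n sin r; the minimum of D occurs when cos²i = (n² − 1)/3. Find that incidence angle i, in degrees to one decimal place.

cos²i = (1.342² − 1)/3 = (1.80096 − 1)/3 = 0.26699.
cos i = 0.51671, so i = 58.888°.

58.9°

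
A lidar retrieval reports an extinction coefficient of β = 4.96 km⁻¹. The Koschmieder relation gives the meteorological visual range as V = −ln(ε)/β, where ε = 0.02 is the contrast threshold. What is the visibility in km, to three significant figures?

V = −ln(0.02) / 4.96 = 3.912 / 4.96 = 0.7887 km.

0.789 km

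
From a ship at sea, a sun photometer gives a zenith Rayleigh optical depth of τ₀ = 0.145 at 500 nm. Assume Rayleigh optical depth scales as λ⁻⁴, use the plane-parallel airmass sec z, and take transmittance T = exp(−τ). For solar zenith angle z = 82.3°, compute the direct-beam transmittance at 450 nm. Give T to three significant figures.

0.192

sec 82.3° = 7.4635.
τ = 0.145 × (500/450)⁴ × 7.4635 = 0.145 × 1.5242 × 7.4635 = 1.6494.
T = exp(−1.6494) = 0.1922.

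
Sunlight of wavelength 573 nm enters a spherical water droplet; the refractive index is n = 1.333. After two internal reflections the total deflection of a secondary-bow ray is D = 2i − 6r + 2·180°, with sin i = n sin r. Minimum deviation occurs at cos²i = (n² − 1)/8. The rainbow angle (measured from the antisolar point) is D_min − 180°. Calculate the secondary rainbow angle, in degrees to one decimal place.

50.9°

cos²i = (1.77689 − 1)/8 = 0.09711; i = arccos(0.31163) = 71.843°.
sin r = sin 71.843°/1.333 = 0.71283; r = 45.466°.
D_min = 2·71.843° − 6·45.466° + 360° = 230.891°.
Rainbow angle = D_min − 180° = 50.891°.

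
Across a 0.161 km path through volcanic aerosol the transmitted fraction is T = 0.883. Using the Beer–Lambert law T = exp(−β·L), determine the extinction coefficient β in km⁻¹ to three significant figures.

Beer–Lambert: T = exp(−βL) ⇒ β = −ln(T)/L = −ln(0.883)/0.161 = 0.1244/0.161 = 0.7729 km⁻¹.

0.773 km⁻¹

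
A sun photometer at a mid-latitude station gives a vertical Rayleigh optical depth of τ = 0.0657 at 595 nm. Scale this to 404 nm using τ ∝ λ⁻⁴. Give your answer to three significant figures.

0.309

τ(404 nm) = τ(595 nm) × (595/404)⁴ = 0.0657 × (1.4728)⁴ = 0.0657 × 4.7048 = 0.3091.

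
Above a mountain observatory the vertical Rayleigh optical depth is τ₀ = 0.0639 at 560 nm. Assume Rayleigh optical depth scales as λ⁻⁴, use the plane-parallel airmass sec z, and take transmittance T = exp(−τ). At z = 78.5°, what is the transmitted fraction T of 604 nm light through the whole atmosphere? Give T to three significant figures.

sec 78.5° = 5.0159.
τ = 0.0639 × (560/604)⁴ × 5.0159 = 0.0639 × 0.7389 × 5.0159 = 0.2368.
T = exp(−0.2368) = 0.7891.

0.789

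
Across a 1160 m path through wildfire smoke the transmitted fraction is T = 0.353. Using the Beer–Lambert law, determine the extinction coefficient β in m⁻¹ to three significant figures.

0.000898 m⁻¹

Beer–Lambert: T = exp(−βL) ⇒ β = −ln(T)/L = −ln(0.353)/1160 = 1.0413/1160 = 0.0008977 m⁻¹.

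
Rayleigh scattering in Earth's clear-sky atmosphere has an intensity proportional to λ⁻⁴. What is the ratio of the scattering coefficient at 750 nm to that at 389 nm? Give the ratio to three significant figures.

Rayleigh scattering ∝ λ⁻⁴, so the ratio of coefficients is the inverse fourth power of the wavelength ratio.
σ(750)/σ(389) = (389/750)⁴ = (0.5187)⁴ = 0.07237.

0.0724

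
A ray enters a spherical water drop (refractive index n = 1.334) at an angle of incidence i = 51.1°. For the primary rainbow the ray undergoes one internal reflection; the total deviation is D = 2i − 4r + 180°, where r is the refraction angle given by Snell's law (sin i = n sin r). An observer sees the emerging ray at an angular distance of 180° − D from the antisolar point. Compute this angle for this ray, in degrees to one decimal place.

40.6°

sin r = sin 51.1° / 1.334 = 0.7782/1.334 = 0.5834; r = 35.69°.
D = 2·51.1° − 4·35.69° + 180° = 102.20° − 142.76° + 180° = 139.44°.
Angle from antisolar point = 180° − D = 40.56°.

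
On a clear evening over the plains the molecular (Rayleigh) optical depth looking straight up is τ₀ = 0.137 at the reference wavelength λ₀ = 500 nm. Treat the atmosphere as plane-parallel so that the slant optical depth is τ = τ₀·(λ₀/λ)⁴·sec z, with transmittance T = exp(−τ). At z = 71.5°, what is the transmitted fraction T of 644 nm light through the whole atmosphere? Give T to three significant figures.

0.855

sec 71.5° = 3.1515.
τ = 0.137 × (500/644)⁴ × 3.1515 = 0.137 × 0.3634 × 3.1515 = 0.1569.
T = exp(−0.1569) = 0.8548.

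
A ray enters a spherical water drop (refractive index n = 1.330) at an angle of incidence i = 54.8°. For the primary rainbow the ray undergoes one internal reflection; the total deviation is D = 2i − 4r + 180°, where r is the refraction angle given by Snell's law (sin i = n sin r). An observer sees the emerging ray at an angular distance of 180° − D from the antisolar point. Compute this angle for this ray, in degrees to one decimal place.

sin r = sin 54.8° / 1.330 = 0.8171/1.330 = 0.6144; r = 37.91°.
D = 2·54.8° − 4·37.91° + 180° = 109.60° − 151.63° + 180° = 137.97°.
Angle from antisolar point = 180° − D = 42.03°.

42.0°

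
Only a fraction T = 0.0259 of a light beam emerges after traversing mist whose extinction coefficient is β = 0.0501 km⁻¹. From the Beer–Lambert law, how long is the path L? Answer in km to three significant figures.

Beer–Lambert: T = exp(−βL) ⇒ L = −ln(T)/β = −ln(0.0259)/0.0501 = 3.6535/0.0501 = 72.92 km.

72.9 km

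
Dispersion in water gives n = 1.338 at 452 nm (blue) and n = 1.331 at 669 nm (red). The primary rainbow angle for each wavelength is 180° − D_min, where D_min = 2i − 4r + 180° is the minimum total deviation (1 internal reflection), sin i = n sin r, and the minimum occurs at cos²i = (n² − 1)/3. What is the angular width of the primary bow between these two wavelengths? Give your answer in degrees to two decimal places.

At 452 nm (n = 1.338): cos²i = 0.26341 → i = 59.120°, r = 39.899°, D_min = 138.643°, rainbow angle = 41.357°.
At 669 nm (n = 1.331): cos²i = 0.25719 → i = 59.527°, r = 40.356°, D_min = 137.630°, rainbow angle = 42.370°.
Angular width = |41.357° − 42.370°| = 1.013°.

1.01°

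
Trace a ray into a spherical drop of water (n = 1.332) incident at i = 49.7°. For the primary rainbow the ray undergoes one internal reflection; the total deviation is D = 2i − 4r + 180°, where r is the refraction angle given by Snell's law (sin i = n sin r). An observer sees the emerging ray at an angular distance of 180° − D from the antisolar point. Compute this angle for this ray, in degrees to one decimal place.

sin r = sin 49.7° / 1.332 = 0.7627/1.332 = 0.5726; r = 34.93°.
D = 2·49.7° − 4·34.93° + 180° = 99.40° − 139.72° + 180° = 139.68°.
Angle from antisolar point = 180° − D = 40.32°.

40.3°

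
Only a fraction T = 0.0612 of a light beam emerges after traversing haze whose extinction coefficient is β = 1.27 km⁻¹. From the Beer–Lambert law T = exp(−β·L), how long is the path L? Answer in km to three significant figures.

Beer–Lambert: T = exp(−βL) ⇒ L = −ln(T)/β = −ln(0.0612)/1.27 = 2.7936/1.27 = 2.2 km.

2.20 km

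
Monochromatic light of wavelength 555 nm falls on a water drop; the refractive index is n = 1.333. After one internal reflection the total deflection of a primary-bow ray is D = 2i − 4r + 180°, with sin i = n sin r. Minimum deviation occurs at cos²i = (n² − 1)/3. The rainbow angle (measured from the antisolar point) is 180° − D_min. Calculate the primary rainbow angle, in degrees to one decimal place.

42.1°

cos²i = (1.77689 − 1)/3 = 0.25896; i = arccos(0.50888) = 59.410°.
sin r = sin 59.410°/1.333 = 0.64579; r = 40.225°.
D_min = 2·59.410° − 4·40.225° + 180° = 137.922°.
Rainbow angle = 180° − D_min = 42.078°.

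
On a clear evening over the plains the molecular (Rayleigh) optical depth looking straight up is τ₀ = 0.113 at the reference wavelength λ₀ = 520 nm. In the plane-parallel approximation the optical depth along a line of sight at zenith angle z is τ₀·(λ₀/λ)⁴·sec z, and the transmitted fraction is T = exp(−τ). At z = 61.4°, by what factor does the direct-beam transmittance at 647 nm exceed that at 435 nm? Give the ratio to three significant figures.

Airmass: sec 61.4° = 2.0890.
τ(647 nm) = 0.113 × (520/647)⁴ × 2.0890 = 0.113 × 0.4172 × 2.0890 = 0.0985.
τ(435 nm) = 0.113 × (520/435)⁴ × 2.0890 = 0.113 × 2.0420 × 2.0890 = 0.4820.
T(647)/T(435) = exp(τ_B − τ_A) = exp(0.3835) = 1.4675.

1.47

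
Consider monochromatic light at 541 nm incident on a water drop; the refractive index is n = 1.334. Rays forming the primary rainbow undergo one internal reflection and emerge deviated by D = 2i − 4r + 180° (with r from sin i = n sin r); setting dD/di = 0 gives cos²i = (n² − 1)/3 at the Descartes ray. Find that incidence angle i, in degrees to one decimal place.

59.4°

cos²i = (1.334² − 1)/3 = (1.77956 − 1)/3 = 0.25985.
cos i = 0.50976, so i = 59.352°.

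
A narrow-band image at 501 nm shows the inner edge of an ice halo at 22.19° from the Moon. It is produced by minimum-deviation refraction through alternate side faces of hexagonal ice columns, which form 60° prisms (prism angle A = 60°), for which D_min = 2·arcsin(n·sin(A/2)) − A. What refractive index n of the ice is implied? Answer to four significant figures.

Rearranging: n = sin((D_min + A)/2) / sin(A/2).
(D_min + A)/2 = (22.19° + 60°)/2 = 41.095°.
n = sin 41.095° / sin 30° = 0.6573 / 0.5000 = 1.3146.

1.315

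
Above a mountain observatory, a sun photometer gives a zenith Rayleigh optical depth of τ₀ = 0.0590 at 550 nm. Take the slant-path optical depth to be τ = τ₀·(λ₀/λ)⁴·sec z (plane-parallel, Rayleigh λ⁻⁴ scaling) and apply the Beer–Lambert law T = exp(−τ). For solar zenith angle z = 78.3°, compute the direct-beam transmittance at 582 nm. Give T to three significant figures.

sec 78.3° = 4.9313.
τ = 0.0590 × (550/582)⁴ × 4.9313 = 0.0590 × 0.7976 × 4.9313 = 0.2320.
T = exp(−0.2320) = 0.7929.

0.793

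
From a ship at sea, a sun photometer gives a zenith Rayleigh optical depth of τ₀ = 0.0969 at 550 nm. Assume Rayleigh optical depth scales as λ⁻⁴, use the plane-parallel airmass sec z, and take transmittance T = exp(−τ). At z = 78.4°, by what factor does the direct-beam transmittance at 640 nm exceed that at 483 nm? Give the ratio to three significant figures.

Airmass: sec 78.4° = 4.9732.
τ(640 nm) = 0.0969 × (550/640)⁴ × 4.9732 = 0.0969 × 0.5454 × 4.9732 = 0.2628.
τ(483 nm) = 0.0969 × (550/483)⁴ × 4.9732 = 0.0969 × 1.6814 × 4.9732 = 0.8103.
T(640)/T(483) = exp(τ_B − τ_A) = exp(0.5474) = 1.7288.

1.73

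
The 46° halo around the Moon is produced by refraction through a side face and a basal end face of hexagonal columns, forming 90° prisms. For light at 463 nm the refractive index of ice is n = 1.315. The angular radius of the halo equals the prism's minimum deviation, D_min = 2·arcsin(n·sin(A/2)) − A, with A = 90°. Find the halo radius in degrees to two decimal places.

46.82°

n·sin(A/2) = 1.315 × sin 45° = 1.315 × 0.7071 = 0.9298.
D_min = 2·arcsin(0.9298) − 90° = 2 × 68.411° − 90° = 46.821°.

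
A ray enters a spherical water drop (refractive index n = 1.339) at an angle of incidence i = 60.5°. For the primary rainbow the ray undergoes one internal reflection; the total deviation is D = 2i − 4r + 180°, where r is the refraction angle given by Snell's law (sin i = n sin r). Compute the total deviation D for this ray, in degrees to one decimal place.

sin r = sin 60.5° / 1.339 = 0.8704/1.339 = 0.6500; r = 40.54°.
D = 2·60.5° − 4·40.54° + 180° = 121.00° − 162.17° + 180° = 138.83°.

138.8°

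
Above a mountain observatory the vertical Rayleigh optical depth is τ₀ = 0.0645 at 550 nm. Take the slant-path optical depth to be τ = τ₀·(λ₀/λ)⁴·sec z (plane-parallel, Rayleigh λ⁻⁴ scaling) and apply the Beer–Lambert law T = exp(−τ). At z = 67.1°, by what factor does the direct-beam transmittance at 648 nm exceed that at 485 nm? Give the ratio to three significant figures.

1.21

Airmass: sec 67.1° = 2.5699.
τ(648 nm) = 0.0645 × (550/648)⁴ × 2.5699 = 0.0645 × 0.5190 × 2.5699 = 0.0860.
τ(485 nm) = 0.0645 × (550/485)⁴ × 2.5699 = 0.0645 × 1.6538 × 2.5699 = 0.2741.
T(648)/T(485) = exp(τ_B − τ_A) = exp(0.1881) = 1.2070.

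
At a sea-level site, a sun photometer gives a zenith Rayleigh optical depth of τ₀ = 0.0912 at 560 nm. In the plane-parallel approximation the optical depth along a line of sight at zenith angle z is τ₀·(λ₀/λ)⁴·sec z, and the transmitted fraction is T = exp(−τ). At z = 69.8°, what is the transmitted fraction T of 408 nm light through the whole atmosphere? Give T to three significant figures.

sec 69.8° = 2.8960.
τ = 0.0912 × (560/408)⁴ × 2.8960 = 0.0912 × 3.5490 × 2.8960 = 0.9374.
T = exp(−0.9374) = 0.3917.

0.392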